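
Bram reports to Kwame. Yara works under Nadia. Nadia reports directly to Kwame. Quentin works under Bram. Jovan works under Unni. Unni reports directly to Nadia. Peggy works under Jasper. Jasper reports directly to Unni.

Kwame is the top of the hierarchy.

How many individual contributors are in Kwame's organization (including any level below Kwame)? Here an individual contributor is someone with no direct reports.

The people in Kwame's organization with no one reporting to them are Quentin, Yara, Peggy, Jovan. That is 4.

4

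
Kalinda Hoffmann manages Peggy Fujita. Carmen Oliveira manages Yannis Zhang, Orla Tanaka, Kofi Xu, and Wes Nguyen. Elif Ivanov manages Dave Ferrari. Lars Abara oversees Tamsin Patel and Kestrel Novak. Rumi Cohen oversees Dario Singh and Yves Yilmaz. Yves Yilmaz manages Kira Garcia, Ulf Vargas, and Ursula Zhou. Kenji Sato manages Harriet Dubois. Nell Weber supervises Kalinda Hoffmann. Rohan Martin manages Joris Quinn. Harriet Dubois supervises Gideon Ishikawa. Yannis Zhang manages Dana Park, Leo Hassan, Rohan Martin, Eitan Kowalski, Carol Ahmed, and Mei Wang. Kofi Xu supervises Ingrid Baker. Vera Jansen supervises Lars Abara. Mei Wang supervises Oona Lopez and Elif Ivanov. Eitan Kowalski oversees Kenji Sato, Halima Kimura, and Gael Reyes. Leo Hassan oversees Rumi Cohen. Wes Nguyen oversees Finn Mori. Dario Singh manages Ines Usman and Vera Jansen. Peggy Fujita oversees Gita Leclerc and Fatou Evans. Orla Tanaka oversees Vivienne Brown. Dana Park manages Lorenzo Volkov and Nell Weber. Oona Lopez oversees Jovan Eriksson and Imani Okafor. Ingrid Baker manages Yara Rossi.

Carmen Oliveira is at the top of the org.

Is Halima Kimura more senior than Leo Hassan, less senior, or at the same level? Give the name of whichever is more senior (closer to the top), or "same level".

Halima Kimura is 3 levels below Carmen Oliveira; Leo Hassan is 2. Leo Hassan is higher.

Leo Hassan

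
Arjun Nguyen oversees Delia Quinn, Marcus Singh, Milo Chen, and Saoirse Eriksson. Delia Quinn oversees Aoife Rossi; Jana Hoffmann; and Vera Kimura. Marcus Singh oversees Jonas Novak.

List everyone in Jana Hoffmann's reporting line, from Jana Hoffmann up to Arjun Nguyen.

Jana Hoffmann -> Delia Quinn -> Arjun Nguyen

Jana Hoffmann reports to Delia Quinn. Delia Quinn reports to Arjun Nguyen. Arjun Nguyen is at the top.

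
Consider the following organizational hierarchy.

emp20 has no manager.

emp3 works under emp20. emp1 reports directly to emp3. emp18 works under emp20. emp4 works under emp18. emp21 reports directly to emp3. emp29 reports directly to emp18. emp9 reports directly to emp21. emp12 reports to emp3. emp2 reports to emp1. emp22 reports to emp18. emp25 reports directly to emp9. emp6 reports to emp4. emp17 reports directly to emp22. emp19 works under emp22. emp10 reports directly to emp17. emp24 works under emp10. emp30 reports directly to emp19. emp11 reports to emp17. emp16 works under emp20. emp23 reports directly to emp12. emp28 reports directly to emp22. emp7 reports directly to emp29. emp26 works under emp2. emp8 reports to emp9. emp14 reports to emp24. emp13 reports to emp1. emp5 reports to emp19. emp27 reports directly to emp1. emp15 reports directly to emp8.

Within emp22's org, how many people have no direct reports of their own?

The people in emp22's organization with no one reporting to them are emp28, emp5, emp30, emp11, emp14. That is 5.

5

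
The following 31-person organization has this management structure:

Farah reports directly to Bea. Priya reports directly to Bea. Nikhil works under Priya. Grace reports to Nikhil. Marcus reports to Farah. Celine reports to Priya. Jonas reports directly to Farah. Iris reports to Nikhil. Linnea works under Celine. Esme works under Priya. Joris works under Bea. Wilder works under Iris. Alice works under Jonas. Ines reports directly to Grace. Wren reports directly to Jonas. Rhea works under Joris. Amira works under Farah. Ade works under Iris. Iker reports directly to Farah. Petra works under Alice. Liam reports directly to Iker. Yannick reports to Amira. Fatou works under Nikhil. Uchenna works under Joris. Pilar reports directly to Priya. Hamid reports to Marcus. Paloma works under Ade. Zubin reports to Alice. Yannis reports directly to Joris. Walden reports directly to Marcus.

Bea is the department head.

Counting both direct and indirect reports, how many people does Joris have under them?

3

Joris directly manages Rhea, Uchenna, Yannis. Rhea has no reports. Uchenna has no reports. Yannis has no reports. So Joris's organization is 3 direct reports plus everyone under them: 1 + 1 + 1 = 3.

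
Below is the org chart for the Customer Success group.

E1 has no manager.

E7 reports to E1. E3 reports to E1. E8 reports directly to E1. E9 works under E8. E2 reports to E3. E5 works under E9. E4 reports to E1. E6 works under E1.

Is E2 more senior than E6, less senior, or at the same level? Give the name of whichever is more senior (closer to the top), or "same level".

E2 is 2 levels below E1; E6 is 1. E6 is higher.

E6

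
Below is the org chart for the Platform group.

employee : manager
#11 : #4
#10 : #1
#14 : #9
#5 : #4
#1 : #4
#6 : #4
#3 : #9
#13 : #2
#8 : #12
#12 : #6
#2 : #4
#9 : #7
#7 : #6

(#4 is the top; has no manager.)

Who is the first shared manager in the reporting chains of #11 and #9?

#4

#11's chain of managers is #4. #9's chain of managers is #7, #6, #4. The first manager that appears in both chains is #4.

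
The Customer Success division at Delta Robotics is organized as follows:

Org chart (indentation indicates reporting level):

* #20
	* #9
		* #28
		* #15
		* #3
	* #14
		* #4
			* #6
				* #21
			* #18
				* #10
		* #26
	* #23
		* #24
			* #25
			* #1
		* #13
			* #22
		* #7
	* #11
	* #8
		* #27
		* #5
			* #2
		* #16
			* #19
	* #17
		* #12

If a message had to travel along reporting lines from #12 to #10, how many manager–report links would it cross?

6

#12 is 2 levels below #20, and #10 is 4 levels below #20 (their lowest common manager). The shortest path runs up from #12 to #20 and back down to #10: 2 + 4 = 6 links.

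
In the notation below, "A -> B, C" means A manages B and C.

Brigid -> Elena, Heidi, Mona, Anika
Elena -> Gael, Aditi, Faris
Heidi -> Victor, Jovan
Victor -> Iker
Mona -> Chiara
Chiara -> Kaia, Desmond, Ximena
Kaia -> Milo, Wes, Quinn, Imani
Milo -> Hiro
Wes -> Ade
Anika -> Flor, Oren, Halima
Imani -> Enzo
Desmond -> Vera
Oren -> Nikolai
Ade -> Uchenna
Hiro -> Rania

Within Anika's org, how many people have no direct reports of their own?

The people in Anika's organization with no one reporting to them are Halima, Nikolai, Flor. That is 3.

3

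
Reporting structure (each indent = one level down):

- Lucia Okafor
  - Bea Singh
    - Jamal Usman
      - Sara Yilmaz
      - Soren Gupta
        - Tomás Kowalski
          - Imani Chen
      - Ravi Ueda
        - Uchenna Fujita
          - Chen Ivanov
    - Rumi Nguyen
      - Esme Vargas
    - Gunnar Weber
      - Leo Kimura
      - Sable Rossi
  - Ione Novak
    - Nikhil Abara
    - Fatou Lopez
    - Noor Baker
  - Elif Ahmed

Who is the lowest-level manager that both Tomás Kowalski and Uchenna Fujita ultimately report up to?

Jamal Usman

Tomás Kowalski's chain of managers is Soren Gupta, Jamal Usman, Bea Singh, Lucia Okafor. Uchenna Fujita's chain of managers is Ravi Ueda, Jamal Usman, Bea Singh, Lucia Okafor. The first manager that appears in both chains is Jamal Usman.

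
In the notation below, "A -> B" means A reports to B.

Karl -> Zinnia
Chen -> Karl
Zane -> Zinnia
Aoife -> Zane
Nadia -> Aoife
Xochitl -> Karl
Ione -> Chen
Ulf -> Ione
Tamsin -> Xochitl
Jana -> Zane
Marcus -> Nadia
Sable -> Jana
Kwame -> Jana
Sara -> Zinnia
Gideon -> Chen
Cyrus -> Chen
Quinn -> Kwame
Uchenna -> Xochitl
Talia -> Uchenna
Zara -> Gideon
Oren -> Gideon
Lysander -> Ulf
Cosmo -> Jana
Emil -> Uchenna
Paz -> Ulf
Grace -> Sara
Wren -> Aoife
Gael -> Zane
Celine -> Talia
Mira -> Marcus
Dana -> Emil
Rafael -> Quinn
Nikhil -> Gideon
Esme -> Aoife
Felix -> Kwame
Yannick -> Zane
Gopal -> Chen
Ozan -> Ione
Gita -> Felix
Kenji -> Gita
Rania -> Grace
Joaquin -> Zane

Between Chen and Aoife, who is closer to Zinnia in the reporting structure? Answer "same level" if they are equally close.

Both Chen and Aoife are 2 levels below Zinnia.

same level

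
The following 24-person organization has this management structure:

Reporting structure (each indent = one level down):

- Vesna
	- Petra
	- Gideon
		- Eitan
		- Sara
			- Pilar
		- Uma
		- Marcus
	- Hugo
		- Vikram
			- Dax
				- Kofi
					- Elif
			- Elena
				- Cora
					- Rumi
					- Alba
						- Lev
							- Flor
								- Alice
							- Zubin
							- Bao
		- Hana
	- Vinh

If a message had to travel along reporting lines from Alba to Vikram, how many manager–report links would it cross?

3

Alba is in Vikram's organization: the chain from Alba up to Vikram is Alba → Cora → Elena → Vikram, which is 3 links.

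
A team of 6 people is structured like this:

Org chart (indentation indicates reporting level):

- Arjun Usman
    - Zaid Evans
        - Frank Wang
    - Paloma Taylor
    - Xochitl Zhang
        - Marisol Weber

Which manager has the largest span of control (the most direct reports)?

Direct-report counts: Arjun Usman has 3; Xochitl Zhang has 1; Zaid Evans has 1. The largest is 3, held by Arjun Usman.

Arjun Usman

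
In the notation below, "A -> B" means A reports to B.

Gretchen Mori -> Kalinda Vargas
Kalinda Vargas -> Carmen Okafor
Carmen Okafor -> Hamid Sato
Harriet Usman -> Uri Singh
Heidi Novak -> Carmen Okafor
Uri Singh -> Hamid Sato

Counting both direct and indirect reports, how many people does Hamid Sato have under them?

6

Hamid Sato directly manages Carmen Okafor, Uri Singh. Under Carmen Okafor: Kalinda Vargas, Gretchen Mori, Heidi Novak (3). Under Uri Singh: Harriet Usman (1). So Hamid Sato's organization is 2 direct reports plus everyone under them: 4 + 2 = 6.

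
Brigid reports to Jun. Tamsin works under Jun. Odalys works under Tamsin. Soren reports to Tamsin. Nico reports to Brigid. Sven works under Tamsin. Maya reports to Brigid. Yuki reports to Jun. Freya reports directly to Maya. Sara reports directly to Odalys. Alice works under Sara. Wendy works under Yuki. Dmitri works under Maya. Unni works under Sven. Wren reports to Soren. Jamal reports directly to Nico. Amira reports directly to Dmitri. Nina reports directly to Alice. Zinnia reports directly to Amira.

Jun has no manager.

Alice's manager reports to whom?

Odalys

Alice reports to Sara, and Sara reports to Odalys. So Alice's skip-level manager is Odalys.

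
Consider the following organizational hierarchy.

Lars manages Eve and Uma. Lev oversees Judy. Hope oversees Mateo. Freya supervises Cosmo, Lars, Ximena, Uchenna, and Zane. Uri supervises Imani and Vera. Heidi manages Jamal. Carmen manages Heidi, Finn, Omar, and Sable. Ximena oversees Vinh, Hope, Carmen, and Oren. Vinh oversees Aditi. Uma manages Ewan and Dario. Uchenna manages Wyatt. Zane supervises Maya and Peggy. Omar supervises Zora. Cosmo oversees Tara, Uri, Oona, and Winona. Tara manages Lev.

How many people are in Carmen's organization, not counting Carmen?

Carmen directly manages Heidi, Finn, Omar, Sable. Under Heidi: Jamal (1). Finn has no reports. Under Omar: Zora (1). Sable has no reports. So Carmen's organization is 4 direct reports plus everyone under them: 2 + 1 + 2 + 1 = 6.

6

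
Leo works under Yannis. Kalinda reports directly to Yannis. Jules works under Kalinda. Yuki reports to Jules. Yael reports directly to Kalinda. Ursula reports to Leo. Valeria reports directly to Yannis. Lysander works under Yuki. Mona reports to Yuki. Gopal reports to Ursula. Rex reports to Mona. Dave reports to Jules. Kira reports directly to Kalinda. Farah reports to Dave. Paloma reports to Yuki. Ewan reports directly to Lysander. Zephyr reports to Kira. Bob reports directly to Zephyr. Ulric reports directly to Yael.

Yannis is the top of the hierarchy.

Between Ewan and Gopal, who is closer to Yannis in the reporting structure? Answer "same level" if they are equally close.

Gopal

Ewan is 5 levels below Yannis; Gopal is 3. Gopal is higher.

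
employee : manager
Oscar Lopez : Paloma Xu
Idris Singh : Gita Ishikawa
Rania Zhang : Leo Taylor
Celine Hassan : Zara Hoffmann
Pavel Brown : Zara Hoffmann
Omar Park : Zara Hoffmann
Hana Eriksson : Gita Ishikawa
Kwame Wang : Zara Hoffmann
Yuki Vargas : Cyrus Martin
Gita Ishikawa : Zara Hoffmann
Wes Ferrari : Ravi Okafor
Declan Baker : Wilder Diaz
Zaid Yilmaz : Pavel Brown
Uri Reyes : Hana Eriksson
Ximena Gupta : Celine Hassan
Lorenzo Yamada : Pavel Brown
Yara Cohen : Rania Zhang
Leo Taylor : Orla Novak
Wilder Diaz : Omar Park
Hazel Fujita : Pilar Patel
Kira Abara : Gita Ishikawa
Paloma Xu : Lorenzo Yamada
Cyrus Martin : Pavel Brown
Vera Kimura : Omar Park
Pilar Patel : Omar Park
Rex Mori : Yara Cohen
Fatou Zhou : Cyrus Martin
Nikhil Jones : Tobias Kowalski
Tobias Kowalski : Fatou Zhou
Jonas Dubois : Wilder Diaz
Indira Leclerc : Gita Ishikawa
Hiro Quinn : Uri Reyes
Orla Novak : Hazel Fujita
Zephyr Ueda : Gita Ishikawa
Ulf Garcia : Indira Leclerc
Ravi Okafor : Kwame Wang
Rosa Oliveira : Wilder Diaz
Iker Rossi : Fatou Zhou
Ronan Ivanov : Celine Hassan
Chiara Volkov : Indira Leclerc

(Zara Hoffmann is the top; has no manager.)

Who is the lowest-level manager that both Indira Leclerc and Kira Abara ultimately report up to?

Gita Ishikawa

Indira Leclerc's chain of managers is Gita Ishikawa, Zara Hoffmann. Kira Abara's chain of managers is Gita Ishikawa, Zara Hoffmann. The first manager that appears in both chains is Gita Ishikawa.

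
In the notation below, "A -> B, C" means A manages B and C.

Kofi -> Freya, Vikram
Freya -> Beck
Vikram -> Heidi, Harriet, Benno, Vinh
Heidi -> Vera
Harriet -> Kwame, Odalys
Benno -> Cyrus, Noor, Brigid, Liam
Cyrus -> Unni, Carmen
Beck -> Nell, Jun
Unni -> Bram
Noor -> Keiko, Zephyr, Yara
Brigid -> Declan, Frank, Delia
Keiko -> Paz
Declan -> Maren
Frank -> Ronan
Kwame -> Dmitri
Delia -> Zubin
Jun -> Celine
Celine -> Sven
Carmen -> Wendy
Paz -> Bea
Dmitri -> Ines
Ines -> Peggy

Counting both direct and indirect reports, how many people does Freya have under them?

5

Freya directly manages Beck. Under Beck: Jun, Celine, Sven, Nell (4). That's 5 in total.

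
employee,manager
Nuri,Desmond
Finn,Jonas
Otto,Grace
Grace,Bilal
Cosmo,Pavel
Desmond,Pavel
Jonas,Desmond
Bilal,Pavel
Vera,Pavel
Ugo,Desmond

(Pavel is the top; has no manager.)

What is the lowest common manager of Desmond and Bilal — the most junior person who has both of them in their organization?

Desmond's chain of managers is Pavel. Bilal's chain of managers is Pavel. The first manager that appears in both chains is Pavel.

Pavel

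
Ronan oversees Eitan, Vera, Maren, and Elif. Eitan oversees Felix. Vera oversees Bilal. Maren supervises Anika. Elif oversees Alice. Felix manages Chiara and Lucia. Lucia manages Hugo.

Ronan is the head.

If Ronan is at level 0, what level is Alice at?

2

Chain from Alice up to Ronan: Alice → Elif → Ronan. That is 2 steps up, so Alice is 2 levels below Ronan.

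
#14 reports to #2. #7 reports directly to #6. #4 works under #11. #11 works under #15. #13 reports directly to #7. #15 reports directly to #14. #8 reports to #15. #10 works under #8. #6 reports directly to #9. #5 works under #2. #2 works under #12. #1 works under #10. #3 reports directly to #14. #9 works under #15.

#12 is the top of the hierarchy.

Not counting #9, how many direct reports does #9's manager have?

2

#9 reports to #15. #15's other direct reports are #8, #11 — 2 peers.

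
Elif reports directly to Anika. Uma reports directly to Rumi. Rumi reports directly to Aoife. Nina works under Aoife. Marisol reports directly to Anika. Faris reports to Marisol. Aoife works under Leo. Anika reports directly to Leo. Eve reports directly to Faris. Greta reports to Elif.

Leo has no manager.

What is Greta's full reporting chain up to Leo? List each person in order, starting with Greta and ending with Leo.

Greta reports to Elif. Elif reports to Anika. Anika reports to Leo. Leo is at the top.

Greta -> Elif -> Anika -> Leo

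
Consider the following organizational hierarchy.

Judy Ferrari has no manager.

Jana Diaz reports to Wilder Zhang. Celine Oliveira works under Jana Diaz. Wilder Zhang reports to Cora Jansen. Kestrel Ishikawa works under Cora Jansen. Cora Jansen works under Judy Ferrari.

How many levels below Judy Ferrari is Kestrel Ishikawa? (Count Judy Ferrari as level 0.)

2

Chain from Kestrel Ishikawa up to Judy Ferrari: Kestrel Ishikawa → Cora Jansen → Judy Ferrari. That is 2 steps up, so Kestrel Ishikawa is 2 levels below Judy Ferrari.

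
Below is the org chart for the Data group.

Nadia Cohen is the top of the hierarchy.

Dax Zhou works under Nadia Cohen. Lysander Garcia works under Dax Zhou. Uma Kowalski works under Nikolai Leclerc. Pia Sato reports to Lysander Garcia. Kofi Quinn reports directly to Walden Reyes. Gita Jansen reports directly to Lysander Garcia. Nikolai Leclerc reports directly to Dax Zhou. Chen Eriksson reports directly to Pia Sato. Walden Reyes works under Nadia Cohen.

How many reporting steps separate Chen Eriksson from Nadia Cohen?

4

Chain from Chen Eriksson up to Nadia Cohen: Chen Eriksson → Pia Sato → Lysander Garcia → Dax Zhou → Nadia Cohen. That is 4 steps up, so Chen Eriksson is 4 levels below Nadia Cohen.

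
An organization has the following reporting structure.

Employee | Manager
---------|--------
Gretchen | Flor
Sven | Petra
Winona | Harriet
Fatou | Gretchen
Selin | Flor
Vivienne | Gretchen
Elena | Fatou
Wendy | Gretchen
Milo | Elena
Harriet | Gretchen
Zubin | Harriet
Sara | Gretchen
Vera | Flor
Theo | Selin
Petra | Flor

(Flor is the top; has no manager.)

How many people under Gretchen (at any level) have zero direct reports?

6

The people in Gretchen's organization with no one reporting to them are Vivienne, Wendy, Sara, Winona, Zubin, Milo. That is 6.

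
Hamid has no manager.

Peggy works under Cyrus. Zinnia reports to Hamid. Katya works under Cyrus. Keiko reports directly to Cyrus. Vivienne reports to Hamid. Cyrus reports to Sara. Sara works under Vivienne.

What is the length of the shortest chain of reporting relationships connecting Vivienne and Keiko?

3

Keiko is in Vivienne's organization: the chain from Keiko up to Vivienne is Keiko → Cyrus → Sara → Vivienne, which is 3 links.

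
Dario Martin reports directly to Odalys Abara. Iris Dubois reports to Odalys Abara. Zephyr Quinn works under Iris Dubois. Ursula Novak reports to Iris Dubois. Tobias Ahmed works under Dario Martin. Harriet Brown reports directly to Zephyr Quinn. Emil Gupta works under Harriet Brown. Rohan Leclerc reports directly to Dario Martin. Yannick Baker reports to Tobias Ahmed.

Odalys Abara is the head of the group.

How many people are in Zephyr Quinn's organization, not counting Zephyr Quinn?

2

Zephyr Quinn directly manages Harriet Brown. Under Harriet Brown: Emil Gupta (1). That's 2 in total.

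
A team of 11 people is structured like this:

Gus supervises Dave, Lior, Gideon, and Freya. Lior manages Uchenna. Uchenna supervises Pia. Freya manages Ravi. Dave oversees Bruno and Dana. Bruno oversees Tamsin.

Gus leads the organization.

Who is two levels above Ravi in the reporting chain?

Ravi reports to Freya, and Freya reports to Gus. So Ravi's skip-level manager is Gus.

Gus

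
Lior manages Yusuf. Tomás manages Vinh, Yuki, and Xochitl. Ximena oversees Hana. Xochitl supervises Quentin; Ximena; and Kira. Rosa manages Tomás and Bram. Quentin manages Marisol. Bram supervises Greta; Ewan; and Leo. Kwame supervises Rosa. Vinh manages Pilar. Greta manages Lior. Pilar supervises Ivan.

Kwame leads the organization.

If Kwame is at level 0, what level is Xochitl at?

Chain from Xochitl up to Kwame: Xochitl → Tomás → Rosa → Kwame. That is 3 steps up, so Xochitl is 3 levels below Kwame.

3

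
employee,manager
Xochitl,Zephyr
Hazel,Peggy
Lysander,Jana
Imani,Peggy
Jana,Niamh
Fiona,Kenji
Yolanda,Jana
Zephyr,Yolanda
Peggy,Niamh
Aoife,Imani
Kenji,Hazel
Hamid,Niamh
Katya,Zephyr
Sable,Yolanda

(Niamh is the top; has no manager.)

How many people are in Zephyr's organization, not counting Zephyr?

2

Zephyr directly manages Katya, Xochitl. Katya has no reports. Xochitl has no reports. So Zephyr's organization is 2 direct reports plus everyone under them: 1 + 1 = 2.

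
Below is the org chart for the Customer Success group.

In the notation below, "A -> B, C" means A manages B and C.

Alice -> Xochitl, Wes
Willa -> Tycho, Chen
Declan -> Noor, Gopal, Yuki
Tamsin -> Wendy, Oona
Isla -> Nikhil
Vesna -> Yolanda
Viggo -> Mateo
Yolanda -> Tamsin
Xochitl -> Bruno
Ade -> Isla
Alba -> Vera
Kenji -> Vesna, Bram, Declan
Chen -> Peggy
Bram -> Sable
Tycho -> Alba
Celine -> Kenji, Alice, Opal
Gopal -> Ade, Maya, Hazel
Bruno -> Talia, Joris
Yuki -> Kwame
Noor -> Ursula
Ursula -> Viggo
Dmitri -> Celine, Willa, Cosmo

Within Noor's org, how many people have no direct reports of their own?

1

The only person in Noor's organization with no one reporting to them is Mateo. That is 1.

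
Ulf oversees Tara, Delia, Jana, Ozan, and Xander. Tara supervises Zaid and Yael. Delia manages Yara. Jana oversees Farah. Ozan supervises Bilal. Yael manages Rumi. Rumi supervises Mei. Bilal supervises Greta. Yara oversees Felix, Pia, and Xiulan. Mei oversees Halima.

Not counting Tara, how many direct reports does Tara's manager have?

4

Tara reports to Ulf. Ulf's other direct reports are Delia, Jana, Ozan, Xander — 4 peers.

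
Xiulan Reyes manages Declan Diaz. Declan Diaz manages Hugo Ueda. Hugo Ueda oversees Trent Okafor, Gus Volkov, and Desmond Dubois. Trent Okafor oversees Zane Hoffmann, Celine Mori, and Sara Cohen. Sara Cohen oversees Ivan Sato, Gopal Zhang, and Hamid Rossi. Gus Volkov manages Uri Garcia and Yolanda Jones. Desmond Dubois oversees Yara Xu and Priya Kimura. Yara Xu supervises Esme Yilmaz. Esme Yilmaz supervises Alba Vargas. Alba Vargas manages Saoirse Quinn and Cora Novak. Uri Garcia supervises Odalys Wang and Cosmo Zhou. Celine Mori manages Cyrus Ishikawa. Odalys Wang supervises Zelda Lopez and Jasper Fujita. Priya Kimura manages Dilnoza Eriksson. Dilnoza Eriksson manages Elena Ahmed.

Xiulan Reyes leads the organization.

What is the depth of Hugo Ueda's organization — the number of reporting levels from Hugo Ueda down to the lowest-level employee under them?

5

The longest chain under Hugo Ueda runs Hugo Ueda → Desmond Dubois → Yara Xu → Esme Yilmaz → Alba Vargas → Cora Novak, which is 5 levels below Hugo Ueda.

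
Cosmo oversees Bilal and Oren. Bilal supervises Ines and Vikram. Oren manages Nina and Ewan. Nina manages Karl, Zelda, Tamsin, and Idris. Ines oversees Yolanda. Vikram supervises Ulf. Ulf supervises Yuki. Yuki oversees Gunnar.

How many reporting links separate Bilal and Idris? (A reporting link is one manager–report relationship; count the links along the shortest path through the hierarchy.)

Bilal is 1 level below Cosmo, and Idris is 3 levels below Cosmo (their lowest common manager). The shortest path runs up from Bilal to Cosmo and back down to Idris: 1 + 3 = 4 links.

4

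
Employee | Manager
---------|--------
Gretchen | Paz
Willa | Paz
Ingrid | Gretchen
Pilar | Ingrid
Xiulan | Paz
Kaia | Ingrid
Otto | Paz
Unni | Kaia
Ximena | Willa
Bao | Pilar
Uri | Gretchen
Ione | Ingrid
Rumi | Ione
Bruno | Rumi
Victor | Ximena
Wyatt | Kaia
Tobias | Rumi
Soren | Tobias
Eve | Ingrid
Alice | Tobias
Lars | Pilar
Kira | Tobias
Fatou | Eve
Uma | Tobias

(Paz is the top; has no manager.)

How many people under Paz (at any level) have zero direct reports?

14

The people in Paz's organization with no one reporting to them are Otto, Xiulan, Victor, Uri, Fatou, Uma, Kira, Alice, Soren, Bruno, Wyatt, Unni, Lars, Bao. That is 14.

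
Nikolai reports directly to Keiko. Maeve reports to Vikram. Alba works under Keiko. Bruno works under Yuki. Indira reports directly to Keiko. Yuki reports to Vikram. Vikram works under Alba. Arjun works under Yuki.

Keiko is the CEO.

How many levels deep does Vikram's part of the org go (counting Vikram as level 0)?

2

The longest chain under Vikram runs Vikram → Yuki → Bruno, which is 2 levels below Vikram.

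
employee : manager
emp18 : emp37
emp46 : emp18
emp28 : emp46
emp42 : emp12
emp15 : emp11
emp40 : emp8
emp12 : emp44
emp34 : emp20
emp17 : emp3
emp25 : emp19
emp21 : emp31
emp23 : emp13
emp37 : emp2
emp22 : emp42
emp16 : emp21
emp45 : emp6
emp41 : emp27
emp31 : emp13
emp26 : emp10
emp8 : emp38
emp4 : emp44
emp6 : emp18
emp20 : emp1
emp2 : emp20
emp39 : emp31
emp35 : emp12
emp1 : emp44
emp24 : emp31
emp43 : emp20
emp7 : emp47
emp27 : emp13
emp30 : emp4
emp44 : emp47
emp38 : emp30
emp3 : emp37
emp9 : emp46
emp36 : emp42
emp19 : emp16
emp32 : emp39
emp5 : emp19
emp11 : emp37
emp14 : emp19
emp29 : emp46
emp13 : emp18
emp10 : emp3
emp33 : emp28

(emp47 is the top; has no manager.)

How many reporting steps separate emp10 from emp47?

Chain from emp10 up to emp47: emp10 → emp3 → emp37 → emp2 → emp20 → emp1 → emp44 → emp47. That is 7 steps up, so emp10 is 7 levels below emp47.

7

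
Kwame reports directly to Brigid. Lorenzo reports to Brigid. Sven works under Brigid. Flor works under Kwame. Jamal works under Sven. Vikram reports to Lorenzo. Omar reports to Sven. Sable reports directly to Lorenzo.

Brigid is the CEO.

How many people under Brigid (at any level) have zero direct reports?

The people in Brigid's organization with no one reporting to them are Omar, Jamal, Sable, Vikram, Flor. That is 5.

5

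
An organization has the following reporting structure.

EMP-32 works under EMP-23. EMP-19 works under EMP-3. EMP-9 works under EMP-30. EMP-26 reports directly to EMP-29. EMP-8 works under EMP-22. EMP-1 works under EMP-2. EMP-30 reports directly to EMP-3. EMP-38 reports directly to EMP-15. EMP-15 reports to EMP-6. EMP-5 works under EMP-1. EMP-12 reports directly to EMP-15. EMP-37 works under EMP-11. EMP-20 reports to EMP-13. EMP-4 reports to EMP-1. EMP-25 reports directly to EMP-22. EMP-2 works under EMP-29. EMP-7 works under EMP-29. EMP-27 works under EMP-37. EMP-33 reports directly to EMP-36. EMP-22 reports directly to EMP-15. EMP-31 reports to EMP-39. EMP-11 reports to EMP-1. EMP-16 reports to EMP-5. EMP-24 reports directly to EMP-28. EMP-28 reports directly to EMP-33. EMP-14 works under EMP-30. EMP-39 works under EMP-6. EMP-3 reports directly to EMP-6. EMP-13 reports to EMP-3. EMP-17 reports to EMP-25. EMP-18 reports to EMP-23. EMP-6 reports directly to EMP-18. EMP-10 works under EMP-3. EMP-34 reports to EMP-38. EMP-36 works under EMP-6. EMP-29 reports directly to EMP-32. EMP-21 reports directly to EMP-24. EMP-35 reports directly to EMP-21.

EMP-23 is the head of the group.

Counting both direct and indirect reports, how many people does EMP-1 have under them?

6

EMP-1 directly manages EMP-5, EMP-11, EMP-4. Under EMP-5: EMP-16 (1). Under EMP-11: EMP-37, EMP-27 (2). EMP-4 has no reports. So EMP-1's organization is 3 direct reports plus everyone under them: 2 + 3 + 1 = 6.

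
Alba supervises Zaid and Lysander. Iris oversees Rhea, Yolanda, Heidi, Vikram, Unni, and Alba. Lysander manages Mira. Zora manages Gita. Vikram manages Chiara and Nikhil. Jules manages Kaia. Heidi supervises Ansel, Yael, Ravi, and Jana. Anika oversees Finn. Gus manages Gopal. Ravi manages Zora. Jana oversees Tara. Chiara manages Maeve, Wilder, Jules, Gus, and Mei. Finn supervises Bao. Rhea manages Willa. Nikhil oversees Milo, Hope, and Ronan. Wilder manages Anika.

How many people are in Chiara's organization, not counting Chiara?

10

Chiara directly manages Maeve, Wilder, Jules, Gus, Mei. Maeve has no reports. Under Wilder: Anika, Finn, Bao (3). Under Jules: Kaia (1). Under Gus: Gopal (1). Mei has no reports. So Chiara's organization is 5 direct reports plus everyone under them: 1 + 4 + 2 + 2 + 1 = 10.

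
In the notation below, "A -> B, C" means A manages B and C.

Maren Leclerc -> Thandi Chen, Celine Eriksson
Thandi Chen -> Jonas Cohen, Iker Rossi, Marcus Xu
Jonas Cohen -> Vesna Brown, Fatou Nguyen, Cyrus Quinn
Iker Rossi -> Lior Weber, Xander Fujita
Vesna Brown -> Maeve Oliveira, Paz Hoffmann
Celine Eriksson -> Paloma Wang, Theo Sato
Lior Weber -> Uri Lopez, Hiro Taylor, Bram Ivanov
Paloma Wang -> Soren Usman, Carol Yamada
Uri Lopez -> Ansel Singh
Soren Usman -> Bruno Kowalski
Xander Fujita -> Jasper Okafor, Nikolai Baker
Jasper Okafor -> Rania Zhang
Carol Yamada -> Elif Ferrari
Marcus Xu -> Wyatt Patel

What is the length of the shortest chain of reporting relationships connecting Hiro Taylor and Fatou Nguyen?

Hiro Taylor is 3 levels below Thandi Chen, and Fatou Nguyen is 2 levels below Thandi Chen (their lowest common manager). The shortest path runs up from Hiro Taylor to Thandi Chen and back down to Fatou Nguyen: 3 + 2 = 5 links.

5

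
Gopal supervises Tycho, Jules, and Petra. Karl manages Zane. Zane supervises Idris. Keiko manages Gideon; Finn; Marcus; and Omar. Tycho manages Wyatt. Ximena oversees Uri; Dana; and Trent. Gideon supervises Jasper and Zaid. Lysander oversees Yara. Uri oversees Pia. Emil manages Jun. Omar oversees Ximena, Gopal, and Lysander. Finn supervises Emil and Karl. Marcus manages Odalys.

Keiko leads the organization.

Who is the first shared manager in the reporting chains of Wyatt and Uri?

Wyatt's chain of managers is Tycho, Gopal, Omar, Keiko. Uri's chain of managers is Ximena, Omar, Keiko. The first manager that appears in both chains is Omar.

Omar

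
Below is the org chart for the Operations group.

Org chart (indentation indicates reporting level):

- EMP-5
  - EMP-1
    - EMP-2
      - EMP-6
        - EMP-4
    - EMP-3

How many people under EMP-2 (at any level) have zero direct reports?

The only person in EMP-2's organization with no one reporting to them is EMP-4. That is 1.

1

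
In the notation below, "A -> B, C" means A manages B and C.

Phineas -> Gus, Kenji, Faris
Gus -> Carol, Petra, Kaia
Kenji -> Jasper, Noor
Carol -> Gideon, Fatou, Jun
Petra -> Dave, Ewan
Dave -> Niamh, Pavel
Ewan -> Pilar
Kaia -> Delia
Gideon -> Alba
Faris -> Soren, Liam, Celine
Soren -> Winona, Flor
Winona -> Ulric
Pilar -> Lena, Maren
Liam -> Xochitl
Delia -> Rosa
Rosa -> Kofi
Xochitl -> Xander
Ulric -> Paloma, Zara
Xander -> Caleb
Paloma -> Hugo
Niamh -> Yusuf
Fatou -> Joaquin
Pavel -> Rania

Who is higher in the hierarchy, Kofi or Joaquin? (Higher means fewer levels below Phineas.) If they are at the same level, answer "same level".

Kofi is 5 levels below Phineas; Joaquin is 4. Joaquin is higher.

Joaquin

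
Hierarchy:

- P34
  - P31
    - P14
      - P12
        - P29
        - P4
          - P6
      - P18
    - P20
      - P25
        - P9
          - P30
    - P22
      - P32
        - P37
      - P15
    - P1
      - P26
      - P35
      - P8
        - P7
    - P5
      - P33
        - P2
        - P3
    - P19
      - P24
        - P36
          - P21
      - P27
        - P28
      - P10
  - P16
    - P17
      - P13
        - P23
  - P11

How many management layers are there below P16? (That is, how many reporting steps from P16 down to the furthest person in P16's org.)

3

The longest chain under P16 runs P16 → P17 → P13 → P23, which is 3 levels below P16.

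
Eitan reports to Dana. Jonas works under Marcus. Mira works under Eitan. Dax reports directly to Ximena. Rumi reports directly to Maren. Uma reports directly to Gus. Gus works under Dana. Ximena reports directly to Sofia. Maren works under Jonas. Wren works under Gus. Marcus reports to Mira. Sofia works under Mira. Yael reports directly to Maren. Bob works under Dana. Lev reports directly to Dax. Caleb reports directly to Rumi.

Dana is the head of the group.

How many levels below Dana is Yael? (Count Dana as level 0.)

Chain from Yael up to Dana: Yael → Maren → Jonas → Marcus → Mira → Eitan → Dana. That is 6 steps up, so Yael is 6 levels below Dana.

6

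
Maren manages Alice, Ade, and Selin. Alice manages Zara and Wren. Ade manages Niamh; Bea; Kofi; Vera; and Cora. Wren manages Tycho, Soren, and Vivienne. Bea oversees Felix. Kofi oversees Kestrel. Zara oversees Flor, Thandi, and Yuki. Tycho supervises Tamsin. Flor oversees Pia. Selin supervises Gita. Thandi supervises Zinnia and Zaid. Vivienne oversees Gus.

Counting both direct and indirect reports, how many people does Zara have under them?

6

Zara directly manages Flor, Thandi, Yuki. Under Flor: Pia (1). Under Thandi: Zaid, Zinnia (2). Yuki has no reports. So Zara's organization is 3 direct reports plus everyone under them: 2 + 3 + 1 = 6.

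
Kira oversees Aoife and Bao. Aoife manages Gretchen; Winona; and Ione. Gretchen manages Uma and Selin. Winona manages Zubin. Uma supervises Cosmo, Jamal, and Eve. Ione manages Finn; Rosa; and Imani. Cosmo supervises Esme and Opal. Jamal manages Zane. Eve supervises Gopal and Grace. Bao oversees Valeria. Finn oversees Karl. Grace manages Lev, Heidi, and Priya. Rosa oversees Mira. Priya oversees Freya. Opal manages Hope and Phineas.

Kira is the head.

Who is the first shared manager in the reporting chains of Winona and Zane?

Aoife

Winona's chain of managers is Aoife, Kira. Zane's chain of managers is Jamal, Uma, Gretchen, Aoife, Kira. The first manager that appears in both chains is Aoife.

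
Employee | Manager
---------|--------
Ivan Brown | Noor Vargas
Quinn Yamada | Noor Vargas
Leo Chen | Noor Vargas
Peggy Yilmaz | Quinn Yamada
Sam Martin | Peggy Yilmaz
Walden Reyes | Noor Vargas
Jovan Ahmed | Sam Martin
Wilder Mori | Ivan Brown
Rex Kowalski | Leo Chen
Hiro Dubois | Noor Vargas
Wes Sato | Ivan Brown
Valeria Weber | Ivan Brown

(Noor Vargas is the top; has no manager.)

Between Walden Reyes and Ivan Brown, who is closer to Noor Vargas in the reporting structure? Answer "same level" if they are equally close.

same level

Both Walden Reyes and Ivan Brown are 1 level below Noor Vargas.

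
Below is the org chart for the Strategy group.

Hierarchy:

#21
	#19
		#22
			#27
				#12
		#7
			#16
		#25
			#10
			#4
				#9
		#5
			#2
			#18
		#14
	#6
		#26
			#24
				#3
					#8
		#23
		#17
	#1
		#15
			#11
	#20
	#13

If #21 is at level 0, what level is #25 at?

Chain from #25 up to #21: #25 → #19 → #21. That is 2 steps up, so #25 is 2 levels below #21.

2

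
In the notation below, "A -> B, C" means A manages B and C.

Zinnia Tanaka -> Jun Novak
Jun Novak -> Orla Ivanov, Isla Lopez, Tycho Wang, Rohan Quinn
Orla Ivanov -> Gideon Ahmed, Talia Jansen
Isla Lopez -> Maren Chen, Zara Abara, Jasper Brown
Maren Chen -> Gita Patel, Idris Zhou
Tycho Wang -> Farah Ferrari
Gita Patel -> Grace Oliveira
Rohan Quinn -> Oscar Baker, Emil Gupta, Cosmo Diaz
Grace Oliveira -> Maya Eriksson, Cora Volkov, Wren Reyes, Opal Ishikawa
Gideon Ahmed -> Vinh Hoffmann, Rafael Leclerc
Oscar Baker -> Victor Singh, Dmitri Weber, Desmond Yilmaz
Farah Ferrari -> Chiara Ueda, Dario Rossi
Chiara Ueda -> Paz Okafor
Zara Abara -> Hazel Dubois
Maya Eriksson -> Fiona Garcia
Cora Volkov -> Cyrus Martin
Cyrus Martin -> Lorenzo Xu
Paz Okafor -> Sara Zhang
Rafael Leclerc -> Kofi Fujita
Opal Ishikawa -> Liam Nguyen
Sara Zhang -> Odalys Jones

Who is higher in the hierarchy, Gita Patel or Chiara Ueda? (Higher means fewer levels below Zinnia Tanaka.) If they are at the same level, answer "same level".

same level

Both Gita Patel and Chiara Ueda are 4 levels below Zinnia Tanaka.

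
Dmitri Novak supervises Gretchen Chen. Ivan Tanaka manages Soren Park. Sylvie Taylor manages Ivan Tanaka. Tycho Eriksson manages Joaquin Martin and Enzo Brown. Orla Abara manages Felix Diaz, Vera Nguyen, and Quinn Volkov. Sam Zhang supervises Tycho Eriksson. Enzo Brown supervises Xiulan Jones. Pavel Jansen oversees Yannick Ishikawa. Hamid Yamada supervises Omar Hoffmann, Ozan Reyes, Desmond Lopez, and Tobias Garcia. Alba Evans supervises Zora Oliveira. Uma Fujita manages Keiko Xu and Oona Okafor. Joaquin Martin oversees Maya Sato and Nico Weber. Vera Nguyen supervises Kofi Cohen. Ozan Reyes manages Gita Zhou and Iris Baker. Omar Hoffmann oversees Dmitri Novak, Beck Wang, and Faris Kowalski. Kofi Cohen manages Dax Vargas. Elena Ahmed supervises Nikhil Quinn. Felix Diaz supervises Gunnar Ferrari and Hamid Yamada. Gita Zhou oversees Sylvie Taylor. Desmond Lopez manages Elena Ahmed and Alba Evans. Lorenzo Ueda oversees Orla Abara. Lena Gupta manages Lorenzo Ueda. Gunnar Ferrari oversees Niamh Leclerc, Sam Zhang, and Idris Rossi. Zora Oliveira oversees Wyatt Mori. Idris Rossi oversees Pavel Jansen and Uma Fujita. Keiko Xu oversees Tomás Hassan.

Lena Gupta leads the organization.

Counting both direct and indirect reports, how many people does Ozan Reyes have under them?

5

Ozan Reyes directly manages Iris Baker, Gita Zhou. Iris Baker has no reports. Under Gita Zhou: Sylvie Taylor, Ivan Tanaka, Soren Park (3). So Ozan Reyes's organization is 2 direct reports plus everyone under them: 1 + 4 = 5.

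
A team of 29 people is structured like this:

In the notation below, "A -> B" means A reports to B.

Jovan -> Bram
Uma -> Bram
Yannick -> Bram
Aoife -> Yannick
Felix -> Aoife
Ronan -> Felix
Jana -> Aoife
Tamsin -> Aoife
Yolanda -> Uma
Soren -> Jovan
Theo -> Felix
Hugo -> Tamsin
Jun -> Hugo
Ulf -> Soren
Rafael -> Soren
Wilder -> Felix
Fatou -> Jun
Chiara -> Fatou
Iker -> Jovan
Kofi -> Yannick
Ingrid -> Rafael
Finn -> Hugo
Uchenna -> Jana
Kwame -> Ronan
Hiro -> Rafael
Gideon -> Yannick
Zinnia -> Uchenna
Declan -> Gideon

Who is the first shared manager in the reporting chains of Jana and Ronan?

Aoife

Jana's chain of managers is Aoife, Yannick, Bram. Ronan's chain of managers is Felix, Aoife, Yannick, Bram. The first manager that appears in both chains is Aoife.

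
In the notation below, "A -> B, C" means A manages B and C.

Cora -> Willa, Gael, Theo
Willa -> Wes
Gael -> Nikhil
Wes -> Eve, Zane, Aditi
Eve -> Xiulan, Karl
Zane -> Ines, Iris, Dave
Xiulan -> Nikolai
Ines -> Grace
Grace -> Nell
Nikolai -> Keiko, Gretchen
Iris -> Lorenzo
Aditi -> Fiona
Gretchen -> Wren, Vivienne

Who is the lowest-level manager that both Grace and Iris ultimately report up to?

Grace's chain of managers is Ines, Zane, Wes, Willa, Cora. Iris's chain of managers is Zane, Wes, Willa, Cora. The first manager that appears in both chains is Zane.

Zane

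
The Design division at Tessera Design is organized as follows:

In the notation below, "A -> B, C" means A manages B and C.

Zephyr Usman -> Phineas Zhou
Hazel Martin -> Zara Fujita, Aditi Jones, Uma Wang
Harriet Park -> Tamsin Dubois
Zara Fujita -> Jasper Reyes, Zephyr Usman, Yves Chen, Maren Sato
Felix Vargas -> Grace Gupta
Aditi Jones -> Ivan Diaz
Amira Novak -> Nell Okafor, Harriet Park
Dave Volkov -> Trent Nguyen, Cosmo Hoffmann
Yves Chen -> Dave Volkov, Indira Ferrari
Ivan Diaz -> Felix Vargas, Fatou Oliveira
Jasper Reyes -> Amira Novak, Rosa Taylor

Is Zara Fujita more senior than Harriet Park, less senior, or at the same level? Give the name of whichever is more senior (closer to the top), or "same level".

Zara Fujita is 1 level below Hazel Martin; Harriet Park is 4. Zara Fujita is higher.

Zara Fujita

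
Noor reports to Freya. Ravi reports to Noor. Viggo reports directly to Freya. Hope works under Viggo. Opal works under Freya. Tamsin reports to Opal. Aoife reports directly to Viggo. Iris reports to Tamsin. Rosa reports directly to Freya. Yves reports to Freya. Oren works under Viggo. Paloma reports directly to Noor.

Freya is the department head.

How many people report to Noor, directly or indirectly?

Noor directly manages Ravi, Paloma. Ravi has no reports. Paloma has no reports. So Noor's organization is 2 direct reports plus everyone under them: 1 + 1 = 2.

2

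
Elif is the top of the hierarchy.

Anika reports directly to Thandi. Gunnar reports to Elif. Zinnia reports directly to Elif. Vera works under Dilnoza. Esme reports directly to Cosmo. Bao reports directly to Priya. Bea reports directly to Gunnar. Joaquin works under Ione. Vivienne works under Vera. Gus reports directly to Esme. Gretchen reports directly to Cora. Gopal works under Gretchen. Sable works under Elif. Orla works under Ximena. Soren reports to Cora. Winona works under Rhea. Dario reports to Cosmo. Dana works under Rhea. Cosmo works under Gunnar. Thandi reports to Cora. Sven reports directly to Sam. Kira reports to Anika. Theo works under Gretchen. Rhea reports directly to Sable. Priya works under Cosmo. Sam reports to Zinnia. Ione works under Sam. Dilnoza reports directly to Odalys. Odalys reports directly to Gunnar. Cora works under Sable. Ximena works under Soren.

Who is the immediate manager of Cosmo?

Gunnar

Cosmo reports directly to Gunnar.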